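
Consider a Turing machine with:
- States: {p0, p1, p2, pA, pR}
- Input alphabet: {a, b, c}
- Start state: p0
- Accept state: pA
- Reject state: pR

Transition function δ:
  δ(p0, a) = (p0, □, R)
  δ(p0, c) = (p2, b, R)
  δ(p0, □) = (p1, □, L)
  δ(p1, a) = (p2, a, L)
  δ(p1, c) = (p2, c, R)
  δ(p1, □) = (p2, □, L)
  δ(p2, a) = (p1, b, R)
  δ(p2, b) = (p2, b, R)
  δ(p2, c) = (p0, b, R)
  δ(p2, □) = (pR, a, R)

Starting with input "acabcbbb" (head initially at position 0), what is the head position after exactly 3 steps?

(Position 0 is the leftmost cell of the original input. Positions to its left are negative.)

Execution trace (head position shown):
Step 0: [p0]acabcbbb  (head at position 0)
Step 1: move right → □[p0]cabcbbb  (head at position 1)
Step 2: move right → □b[p2]abcbbb  (head at position 2)
Step 3: move right → □bb[p1]bcbbb  (head at position 3)

After 3 steps, the head is at position 3.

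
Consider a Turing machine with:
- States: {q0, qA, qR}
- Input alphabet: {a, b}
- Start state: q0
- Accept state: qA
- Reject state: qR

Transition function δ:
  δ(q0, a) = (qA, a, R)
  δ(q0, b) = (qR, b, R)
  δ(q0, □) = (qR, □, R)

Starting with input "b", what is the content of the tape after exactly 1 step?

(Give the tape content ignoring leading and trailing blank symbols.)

Execution trace:
Initial: [q0]b
Step 1: δ(q0, b) = (qR, b, R) → b[qR]□

The machine reaches the reject state qR and halts.

After 1 step, the tape (ignoring leading/trailing blanks) is: b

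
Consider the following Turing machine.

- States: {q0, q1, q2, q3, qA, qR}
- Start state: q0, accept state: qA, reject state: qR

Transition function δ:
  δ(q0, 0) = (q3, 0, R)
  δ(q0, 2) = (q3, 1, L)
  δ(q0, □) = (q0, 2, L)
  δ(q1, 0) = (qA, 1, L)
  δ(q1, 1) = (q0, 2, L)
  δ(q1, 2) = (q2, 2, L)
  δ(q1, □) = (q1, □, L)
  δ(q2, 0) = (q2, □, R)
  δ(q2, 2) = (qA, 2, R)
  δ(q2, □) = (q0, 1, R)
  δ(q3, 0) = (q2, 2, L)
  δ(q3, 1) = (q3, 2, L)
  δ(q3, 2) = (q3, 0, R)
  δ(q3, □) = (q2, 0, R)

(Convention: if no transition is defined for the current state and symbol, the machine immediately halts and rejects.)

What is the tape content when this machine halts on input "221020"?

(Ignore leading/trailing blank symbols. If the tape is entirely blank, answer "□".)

Execution trace:
Initial: [q0]221020
Step 1: δ(q0, 2) = (q3, 1, L) → [q3]□121020
Step 2: δ(q3, □) = (q2, 0, R) → 0[q2]121020

No transition is defined for δ(q2, 1). By convention the machine halts and rejects.

Final tape (ignoring leading/trailing blanks): 0121020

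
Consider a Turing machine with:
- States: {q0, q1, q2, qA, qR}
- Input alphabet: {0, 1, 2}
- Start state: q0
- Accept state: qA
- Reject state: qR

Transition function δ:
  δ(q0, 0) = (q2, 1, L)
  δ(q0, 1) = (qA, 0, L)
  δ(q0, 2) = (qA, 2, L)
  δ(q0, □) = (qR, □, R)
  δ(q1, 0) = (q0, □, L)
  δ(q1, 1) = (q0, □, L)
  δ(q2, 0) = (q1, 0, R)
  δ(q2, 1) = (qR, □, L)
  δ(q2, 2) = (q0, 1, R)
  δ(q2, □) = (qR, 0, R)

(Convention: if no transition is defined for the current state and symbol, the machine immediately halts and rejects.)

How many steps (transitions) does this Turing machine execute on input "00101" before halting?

Execution trace:
Initial: [q0]00101
Step 1: δ(q0, 0) = (q2, 1, L) → [q2]□10101
Step 2: δ(q2, □) = (qR, 0, R) → 0[qR]10101

The machine reaches the reject state qR and halts.

The machine executed 2 steps before halting.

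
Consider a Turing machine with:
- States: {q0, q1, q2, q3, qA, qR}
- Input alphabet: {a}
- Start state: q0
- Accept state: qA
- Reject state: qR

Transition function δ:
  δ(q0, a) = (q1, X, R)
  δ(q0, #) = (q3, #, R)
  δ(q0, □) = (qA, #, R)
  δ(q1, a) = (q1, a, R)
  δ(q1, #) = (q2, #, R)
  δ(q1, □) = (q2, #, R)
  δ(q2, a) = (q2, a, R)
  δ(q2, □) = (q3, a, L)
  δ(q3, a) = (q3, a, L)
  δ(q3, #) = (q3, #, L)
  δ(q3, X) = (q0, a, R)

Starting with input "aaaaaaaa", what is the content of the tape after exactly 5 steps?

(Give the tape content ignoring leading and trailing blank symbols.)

Execution trace:
Initial: [q0]aaaaaaaa
Step 1: δ(q0, a) = (q1, X, R) → X[q1]aaaaaaa
Step 2: δ(q1, a) = (q1, a, R) → Xa[q1]aaaaaa
Step 3: δ(q1, a) = (q1, a, R) → Xaa[q1]aaaaa
Step 4: δ(q1, a) = (q1, a, R) → Xaaa[q1]aaaa
Step 5: δ(q1, a) = (q1, a, R) → Xaaaa[q1]aaa

After 5 steps, the tape (ignoring leading/trailing blanks) is: Xaaaaaaa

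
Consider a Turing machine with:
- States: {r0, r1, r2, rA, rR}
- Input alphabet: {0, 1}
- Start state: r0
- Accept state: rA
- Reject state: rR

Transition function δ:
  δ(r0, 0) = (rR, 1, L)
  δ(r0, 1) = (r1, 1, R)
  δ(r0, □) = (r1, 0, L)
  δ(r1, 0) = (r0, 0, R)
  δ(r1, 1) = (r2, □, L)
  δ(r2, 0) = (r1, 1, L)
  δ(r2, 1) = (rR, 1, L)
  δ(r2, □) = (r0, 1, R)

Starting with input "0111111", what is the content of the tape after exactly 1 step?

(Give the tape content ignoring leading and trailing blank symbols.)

Execution trace:
Initial: [r0]0111111
Step 1: δ(r0, 0) = (rR, 1, L) → [rR]□1111111

The machine reaches the reject state rR and halts.

After 1 step, the tape (ignoring leading/trailing blanks) is: 1111111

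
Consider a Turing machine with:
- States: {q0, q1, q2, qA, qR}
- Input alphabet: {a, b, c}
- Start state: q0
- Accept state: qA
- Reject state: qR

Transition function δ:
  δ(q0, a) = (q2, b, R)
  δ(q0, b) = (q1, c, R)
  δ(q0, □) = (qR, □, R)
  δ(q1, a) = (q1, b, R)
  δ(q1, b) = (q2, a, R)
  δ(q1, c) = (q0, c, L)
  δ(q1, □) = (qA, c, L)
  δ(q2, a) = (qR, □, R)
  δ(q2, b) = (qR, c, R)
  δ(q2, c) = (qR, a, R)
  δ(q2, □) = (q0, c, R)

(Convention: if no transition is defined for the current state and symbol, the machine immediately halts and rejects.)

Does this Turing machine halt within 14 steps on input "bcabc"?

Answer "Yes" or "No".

Execution trace:
Initial: [q0]bcabc
Step 1: δ(q0, b) = (q1, c, R) → c[q1]cabc
Step 2: δ(q1, c) = (q0, c, L) → [q0]ccabc

No transition is defined for δ(q0, c). By convention the machine halts and rejects.
The machine halted after 2 steps (within the 14-step bound).

Answer: Yes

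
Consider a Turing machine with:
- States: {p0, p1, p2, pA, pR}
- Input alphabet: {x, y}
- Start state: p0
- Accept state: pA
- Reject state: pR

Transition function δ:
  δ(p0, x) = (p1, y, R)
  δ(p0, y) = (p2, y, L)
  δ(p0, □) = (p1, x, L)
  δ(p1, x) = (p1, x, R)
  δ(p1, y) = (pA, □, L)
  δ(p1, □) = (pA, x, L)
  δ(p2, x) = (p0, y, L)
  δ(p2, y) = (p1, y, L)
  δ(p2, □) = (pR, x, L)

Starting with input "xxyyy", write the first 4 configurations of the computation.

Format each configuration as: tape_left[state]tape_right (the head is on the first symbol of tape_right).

Transitions applied:
Step 1: δ(p0, x) = (p1, y, R)
Step 2: δ(p1, x) = (p1, x, R)
Step 3: δ(p1, y) = (pA, □, L)

The first 4 configurations are:
[p0]xxyyy ⊢ y[p1]xyyy ⊢ yx[p1]yyy ⊢ y[pA]x□yy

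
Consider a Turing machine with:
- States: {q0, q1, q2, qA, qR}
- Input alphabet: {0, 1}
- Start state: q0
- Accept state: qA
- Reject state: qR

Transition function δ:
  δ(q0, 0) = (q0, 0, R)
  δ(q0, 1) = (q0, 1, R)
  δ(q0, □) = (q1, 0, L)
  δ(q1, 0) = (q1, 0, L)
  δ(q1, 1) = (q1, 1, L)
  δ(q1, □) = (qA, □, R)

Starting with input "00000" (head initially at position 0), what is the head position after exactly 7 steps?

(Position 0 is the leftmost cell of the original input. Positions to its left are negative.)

Execution trace (head position shown):
Step 0: [q0]00000  (head at position 0)
Step 1: move right → 0[q0]0000  (head at position 1)
Step 2: move right → 00[q0]000  (head at position 2)
Step 3: move right → 000[q0]00  (head at position 3)
Step 4: move right → 0000[q0]0  (head at position 4)
Step 5: move right → 00000[q0]□  (head at position 5)
Step 6: move left → 0000[q1]00  (head at position 4)
Step 7: move left → 000[q1]000  (head at position 3)

After 7 steps, the head is at position 3.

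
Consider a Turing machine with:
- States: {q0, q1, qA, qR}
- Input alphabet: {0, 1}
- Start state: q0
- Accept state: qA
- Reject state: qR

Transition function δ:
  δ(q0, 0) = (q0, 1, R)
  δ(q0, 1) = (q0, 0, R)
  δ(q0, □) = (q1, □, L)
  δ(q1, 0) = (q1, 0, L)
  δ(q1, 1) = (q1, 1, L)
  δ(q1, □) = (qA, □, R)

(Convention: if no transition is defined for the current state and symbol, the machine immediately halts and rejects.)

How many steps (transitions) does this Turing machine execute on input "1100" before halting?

Execution trace:
Initial: [q0]1100
Step 1: δ(q0, 1) = (q0, 0, R) → 0[q0]100
Step 2: δ(q0, 1) = (q0, 0, R) → 00[q0]00
Step 3: δ(q0, 0) = (q0, 1, R) → 001[q0]0
Step 4: δ(q0, 0) = (q0, 1, R) → 0011[q0]□
Step 5: δ(q0, □) = (q1, □, L) → 001[q1]1□
Step 6: δ(q1, 1) = (q1, 1, L) → 00[q1]11□
Step 7: δ(q1, 1) = (q1, 1, L) → 0[q1]011□
Step 8: δ(q1, 0) = (q1, 0, L) → [q1]0011□
Step 9: δ(q1, 0) = (q1, 0, L) → [q1]□0011□
Step 10: δ(q1, □) = (qA, □, R) → □[qA]0011□

The machine reaches the accept state qA and halts.

The machine executed 10 steps before halting.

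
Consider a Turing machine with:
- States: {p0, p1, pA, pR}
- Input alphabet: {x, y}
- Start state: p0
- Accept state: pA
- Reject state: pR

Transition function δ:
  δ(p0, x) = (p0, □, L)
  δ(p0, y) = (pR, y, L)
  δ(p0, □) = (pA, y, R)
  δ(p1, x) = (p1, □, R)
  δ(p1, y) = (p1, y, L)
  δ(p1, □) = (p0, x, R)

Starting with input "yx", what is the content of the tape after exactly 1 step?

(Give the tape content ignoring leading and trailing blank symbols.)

Execution trace:
Initial: [p0]yx
Step 1: δ(p0, y) = (pR, y, L) → [pR]□yx

The machine reaches the reject state pR and halts.

After 1 step, the tape (ignoring leading/trailing blanks) is: yx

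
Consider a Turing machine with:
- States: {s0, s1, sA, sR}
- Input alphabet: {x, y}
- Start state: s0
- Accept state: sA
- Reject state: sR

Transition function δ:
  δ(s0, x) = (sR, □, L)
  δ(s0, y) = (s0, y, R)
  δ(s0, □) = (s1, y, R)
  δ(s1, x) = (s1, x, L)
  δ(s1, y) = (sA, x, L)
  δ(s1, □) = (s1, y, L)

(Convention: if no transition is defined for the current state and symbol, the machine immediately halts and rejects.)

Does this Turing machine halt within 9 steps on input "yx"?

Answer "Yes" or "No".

Execution trace:
Initial: [s0]yx
Step 1: δ(s0, y) = (s0, y, R) → y[s0]x
Step 2: δ(s0, x) = (sR, □, L) → [sR]y□

The machine reaches the reject state sR and halts.
The machine halted after 2 steps (within the 9-step bound).

Answer: Yes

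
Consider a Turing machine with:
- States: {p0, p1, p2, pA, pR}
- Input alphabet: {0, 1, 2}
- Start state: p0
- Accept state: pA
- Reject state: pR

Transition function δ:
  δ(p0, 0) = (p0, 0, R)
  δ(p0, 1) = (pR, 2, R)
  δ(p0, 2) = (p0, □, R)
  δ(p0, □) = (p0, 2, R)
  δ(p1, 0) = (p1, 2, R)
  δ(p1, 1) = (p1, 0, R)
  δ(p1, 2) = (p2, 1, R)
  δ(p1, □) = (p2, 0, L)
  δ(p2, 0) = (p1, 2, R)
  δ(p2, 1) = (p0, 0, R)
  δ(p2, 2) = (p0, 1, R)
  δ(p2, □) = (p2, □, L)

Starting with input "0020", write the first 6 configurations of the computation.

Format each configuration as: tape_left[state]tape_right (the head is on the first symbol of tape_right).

Transitions applied:
Step 1: δ(p0, 0) = (p0, 0, R)
Step 2: δ(p0, 0) = (p0, 0, R)
Step 3: δ(p0, 2) = (p0, □, R)
Step 4: δ(p0, 0) = (p0, 0, R)
Step 5: δ(p0, □) = (p0, 2, R)

The first 6 configurations are:
[p0]0020 ⊢ 0[p0]020 ⊢ 00[p0]20 ⊢ 00□[p0]0 ⊢ 00□0[p0]□ ⊢ 00□02[p0]□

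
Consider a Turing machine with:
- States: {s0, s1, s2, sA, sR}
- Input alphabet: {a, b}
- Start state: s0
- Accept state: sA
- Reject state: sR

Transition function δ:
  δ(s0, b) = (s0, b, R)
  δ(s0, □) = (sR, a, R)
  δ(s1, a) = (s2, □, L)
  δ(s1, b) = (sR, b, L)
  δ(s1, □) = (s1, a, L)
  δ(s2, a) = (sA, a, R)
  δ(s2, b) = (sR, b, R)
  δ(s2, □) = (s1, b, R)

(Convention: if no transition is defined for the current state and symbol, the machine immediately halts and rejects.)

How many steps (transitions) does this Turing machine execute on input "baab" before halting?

Execution trace:
Initial: [s0]baab
Step 1: δ(s0, b) = (s0, b, R) → b[s0]aab

No transition is defined for δ(s0, a). By convention the machine halts and rejects.

The machine executed 1 step before halting.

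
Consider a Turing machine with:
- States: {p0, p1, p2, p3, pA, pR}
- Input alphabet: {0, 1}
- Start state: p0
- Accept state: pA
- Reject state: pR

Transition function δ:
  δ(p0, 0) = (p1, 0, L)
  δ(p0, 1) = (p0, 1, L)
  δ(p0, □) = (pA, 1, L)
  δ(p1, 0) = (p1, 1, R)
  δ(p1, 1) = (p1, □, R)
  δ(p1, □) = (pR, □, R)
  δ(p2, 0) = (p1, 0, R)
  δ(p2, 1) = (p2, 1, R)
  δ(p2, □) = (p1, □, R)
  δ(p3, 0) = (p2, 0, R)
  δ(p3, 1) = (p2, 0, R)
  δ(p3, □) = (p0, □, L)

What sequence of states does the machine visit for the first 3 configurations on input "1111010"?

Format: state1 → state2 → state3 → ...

Execution trace:
Initial: [p0]1111010
Step 1: δ(p0, 1) = (p0, 1, L) → [p0]□1111010
Step 2: δ(p0, □) = (pA, 1, L) → [pA]□11111010

The machine reaches the accept state pA and halts.

State sequence: p0 → p0 → pA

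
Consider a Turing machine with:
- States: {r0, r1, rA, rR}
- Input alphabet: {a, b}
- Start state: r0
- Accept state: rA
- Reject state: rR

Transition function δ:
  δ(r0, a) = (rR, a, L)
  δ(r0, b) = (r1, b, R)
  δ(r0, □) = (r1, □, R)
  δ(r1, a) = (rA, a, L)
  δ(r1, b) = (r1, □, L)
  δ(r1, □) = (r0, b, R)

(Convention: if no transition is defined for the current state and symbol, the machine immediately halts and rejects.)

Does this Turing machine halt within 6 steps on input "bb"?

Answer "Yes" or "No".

Execution trace:
Initial: [r0]bb
Step 1: δ(r0, b) = (r1, b, R) → b[r1]b
Step 2: δ(r1, b) = (r1, □, L) → [r1]b□
Step 3: δ(r1, b) = (r1, □, L) → [r1]□□□
Step 4: δ(r1, □) = (r0, b, R) → b[r0]□□
Step 5: δ(r0, □) = (r1, □, R) → b□[r1]□
Step 6: δ(r1, □) = (r0, b, R) → b□b[r0]□

The machine has not reached a halting state after 6 steps.
The machine did not halt within the 6-step bound.

Answer: No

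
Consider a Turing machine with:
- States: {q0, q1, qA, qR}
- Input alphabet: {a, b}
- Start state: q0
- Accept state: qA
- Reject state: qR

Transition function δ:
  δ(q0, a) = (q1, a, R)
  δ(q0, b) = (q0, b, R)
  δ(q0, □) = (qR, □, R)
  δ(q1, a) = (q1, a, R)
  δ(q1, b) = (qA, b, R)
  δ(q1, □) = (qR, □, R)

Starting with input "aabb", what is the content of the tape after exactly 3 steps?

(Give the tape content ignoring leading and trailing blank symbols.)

Execution trace:
Initial: [q0]aabb
Step 1: δ(q0, a) = (q1, a, R) → a[q1]abb
Step 2: δ(q1, a) = (q1, a, R) → aa[q1]bb
Step 3: δ(q1, b) = (qA, b, R) → aab[qA]b

The machine reaches the accept state qA and halts.

After 3 steps, the tape (ignoring leading/trailing blanks) is: aabb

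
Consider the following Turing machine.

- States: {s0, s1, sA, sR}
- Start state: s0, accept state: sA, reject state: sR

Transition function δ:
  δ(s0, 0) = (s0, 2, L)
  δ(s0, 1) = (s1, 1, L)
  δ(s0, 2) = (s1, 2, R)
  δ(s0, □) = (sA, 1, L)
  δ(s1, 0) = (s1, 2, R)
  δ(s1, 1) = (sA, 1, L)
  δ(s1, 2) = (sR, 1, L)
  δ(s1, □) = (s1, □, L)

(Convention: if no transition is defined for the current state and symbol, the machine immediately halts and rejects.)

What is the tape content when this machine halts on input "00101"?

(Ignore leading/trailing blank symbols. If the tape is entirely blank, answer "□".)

Execution trace:
Initial: [s0]00101
Step 1: δ(s0, 0) = (s0, 2, L) → [s0]□20101
Step 2: δ(s0, □) = (sA, 1, L) → [sA]□120101

The machine reaches the accept state sA and halts.

Final tape (ignoring leading/trailing blanks): 120101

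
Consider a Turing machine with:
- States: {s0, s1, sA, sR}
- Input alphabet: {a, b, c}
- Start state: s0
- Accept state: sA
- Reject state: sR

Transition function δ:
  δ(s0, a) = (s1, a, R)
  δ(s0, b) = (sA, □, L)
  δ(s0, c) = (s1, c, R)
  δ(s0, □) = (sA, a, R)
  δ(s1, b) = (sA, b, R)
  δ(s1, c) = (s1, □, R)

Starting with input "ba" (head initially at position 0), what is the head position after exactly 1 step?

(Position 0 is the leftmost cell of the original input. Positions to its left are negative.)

Execution trace (head position shown):
Step 0: [s0]ba  (head at position 0)
Step 1: move left → [sA]□□a  (head at position -1)

After 1 step, the head is at position -1.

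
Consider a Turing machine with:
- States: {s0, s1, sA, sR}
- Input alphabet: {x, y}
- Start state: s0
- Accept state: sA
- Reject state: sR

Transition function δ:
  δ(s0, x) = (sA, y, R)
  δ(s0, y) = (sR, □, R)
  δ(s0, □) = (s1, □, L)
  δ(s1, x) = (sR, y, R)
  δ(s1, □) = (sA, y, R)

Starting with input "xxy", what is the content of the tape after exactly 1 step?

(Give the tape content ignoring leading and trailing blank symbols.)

Execution trace:
Initial: [s0]xxy
Step 1: δ(s0, x) = (sA, y, R) → y[sA]xy

The machine reaches the accept state sA and halts.

After 1 step, the tape (ignoring leading/trailing blanks) is: yxy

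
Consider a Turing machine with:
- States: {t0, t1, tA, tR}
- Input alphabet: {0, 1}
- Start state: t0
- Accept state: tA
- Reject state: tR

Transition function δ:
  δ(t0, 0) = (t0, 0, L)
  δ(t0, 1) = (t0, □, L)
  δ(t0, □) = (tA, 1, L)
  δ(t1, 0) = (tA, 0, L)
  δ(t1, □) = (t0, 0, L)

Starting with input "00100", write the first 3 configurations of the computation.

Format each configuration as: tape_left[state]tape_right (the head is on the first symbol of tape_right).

Transitions applied:
Step 1: δ(t0, 0) = (t0, 0, L)
Step 2: δ(t0, □) = (tA, 1, L)

The first 3 configurations are:
[t0]00100 ⊢ [t0]□00100 ⊢ [tA]□100100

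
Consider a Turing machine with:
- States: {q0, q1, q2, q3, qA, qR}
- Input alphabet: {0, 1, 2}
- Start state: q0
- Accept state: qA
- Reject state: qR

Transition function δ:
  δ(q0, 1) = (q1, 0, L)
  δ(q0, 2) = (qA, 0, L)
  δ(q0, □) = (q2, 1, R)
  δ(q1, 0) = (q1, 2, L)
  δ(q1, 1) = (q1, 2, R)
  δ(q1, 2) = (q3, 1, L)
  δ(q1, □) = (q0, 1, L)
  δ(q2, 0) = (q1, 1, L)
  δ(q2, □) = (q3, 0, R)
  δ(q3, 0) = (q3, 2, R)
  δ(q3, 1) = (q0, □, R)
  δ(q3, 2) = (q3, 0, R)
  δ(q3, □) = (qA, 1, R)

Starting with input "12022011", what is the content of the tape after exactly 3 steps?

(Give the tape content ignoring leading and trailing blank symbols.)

Execution trace:
Initial: [q0]12022011
Step 1: δ(q0, 1) = (q1, 0, L) → [q1]□02022011
Step 2: δ(q1, □) = (q0, 1, L) → [q0]□102022011
Step 3: δ(q0, □) = (q2, 1, R) → 1[q2]102022011

No transition is defined for δ(q2, 1). By convention the machine halts and rejects.

After 3 steps, the tape (ignoring leading/trailing blanks) is: 1102022011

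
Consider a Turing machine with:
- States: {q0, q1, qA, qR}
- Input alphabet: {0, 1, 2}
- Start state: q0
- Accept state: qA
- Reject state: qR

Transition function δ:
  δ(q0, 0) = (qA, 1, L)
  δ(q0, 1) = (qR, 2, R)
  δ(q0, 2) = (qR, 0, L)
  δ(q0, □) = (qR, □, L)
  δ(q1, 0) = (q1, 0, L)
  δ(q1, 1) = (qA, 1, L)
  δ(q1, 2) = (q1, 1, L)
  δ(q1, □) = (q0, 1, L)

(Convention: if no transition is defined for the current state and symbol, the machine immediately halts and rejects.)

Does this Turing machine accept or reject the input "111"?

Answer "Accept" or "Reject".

Execution trace:
Initial: [q0]111
Step 1: δ(q0, 1) = (qR, 2, R) → 2[qR]11

The machine reaches the reject state qR and halts.

Answer: Reject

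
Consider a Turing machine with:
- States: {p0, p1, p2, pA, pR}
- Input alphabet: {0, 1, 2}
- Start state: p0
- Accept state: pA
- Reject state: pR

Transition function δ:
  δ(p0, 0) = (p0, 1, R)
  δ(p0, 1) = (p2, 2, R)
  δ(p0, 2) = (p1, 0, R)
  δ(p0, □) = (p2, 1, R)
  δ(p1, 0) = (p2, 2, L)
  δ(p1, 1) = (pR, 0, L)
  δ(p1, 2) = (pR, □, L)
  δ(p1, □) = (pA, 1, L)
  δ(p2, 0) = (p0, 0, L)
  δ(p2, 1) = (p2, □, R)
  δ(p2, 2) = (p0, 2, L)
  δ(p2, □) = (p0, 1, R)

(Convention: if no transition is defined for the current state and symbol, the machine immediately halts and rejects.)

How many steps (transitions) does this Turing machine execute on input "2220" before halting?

Execution trace:
Initial: [p0]2220
Step 1: δ(p0, 2) = (p1, 0, R) → 0[p1]220
Step 2: δ(p1, 2) = (pR, □, L) → [pR]0□20

The machine reaches the reject state pR and halts.

The machine executed 2 steps before halting.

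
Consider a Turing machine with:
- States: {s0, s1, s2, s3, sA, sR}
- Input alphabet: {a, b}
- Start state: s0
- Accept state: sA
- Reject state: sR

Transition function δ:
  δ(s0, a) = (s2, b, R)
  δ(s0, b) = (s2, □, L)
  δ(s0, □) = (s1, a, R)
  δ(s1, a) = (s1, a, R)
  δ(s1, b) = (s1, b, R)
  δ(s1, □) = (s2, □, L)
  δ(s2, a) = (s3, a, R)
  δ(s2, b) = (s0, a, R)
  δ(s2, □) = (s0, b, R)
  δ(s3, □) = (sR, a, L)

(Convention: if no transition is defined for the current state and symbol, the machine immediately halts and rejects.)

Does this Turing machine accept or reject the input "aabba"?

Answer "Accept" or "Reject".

Execution trace:
Initial: [s0]aabba
Step 1: δ(s0, a) = (s2, b, R) → b[s2]abba
Step 2: δ(s2, a) = (s3, a, R) → ba[s3]bba

No transition is defined for δ(s3, b). By convention the machine halts and rejects.

Answer: Reject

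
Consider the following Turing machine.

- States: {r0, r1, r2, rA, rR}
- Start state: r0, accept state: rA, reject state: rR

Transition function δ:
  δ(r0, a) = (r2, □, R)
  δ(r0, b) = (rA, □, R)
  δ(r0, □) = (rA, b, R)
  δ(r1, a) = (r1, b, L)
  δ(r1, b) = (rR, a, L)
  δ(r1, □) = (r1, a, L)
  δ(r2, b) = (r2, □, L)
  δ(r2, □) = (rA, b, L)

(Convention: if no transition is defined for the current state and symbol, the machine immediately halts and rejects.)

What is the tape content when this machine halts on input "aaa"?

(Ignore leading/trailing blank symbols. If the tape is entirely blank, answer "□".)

Execution trace:
Initial: [r0]aaa
Step 1: δ(r0, a) = (r2, □, R) → □[r2]aa

No transition is defined for δ(r2, a). By convention the machine halts and rejects.

Final tape (ignoring leading/trailing blanks): aa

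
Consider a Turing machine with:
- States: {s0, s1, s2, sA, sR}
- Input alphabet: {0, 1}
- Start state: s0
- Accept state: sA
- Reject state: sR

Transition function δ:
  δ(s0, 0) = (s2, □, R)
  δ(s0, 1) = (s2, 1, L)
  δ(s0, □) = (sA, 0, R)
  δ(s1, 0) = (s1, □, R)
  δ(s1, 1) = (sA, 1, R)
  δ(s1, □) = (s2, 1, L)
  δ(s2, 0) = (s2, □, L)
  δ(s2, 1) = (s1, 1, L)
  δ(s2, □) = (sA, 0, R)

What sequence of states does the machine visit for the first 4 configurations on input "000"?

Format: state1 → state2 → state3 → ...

Execution trace:
Initial: [s0]000
Step 1: δ(s0, 0) = (s2, □, R) → □[s2]00
Step 2: δ(s2, 0) = (s2, □, L) → [s2]□□0
Step 3: δ(s2, □) = (sA, 0, R) → 0[sA]□0

The machine reaches the accept state sA and halts.

State sequence: s0 → s2 → s2 → sA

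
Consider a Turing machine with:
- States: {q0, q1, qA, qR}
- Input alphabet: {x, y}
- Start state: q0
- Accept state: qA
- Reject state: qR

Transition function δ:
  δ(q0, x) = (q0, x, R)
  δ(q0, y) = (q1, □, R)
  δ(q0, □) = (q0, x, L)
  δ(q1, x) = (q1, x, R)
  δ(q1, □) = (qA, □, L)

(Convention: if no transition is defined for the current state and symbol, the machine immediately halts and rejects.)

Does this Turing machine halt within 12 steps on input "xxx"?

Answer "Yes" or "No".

Execution trace:
Initial: [q0]xxx
Step 1: δ(q0, x) = (q0, x, R) → x[q0]xx
Step 2: δ(q0, x) = (q0, x, R) → xx[q0]x
Step 3: δ(q0, x) = (q0, x, R) → xxx[q0]□
Step 4: δ(q0, □) = (q0, x, L) → xx[q0]xx
Step 5: δ(q0, x) = (q0, x, R) → xxx[q0]x
Step 6: δ(q0, x) = (q0, x, R) → xxxx[q0]□
Step 7: δ(q0, □) = (q0, x, L) → xxx[q0]xx
Step 8: δ(q0, x) = (q0, x, R) → xxxx[q0]x
Step 9: δ(q0, x) = (q0, x, R) → xxxxx[q0]□
Step 10: δ(q0, □) = (q0, x, L) → xxxx[q0]xx
Step 11: δ(q0, x) = (q0, x, R) → xxxxx[q0]x
Step 12: δ(q0, x) = (q0, x, R) → xxxxxx[q0]□

The machine has not reached a halting state after 12 steps.
The machine did not halt within the 12-step bound.

Answer: No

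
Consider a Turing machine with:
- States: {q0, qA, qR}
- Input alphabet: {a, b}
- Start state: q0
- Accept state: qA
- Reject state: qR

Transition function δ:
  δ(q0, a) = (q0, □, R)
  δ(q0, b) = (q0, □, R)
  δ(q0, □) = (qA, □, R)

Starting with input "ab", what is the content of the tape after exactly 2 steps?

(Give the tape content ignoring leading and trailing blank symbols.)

Execution trace:
Initial: [q0]ab
Step 1: δ(q0, a) = (q0, □, R) → □[q0]b
Step 2: δ(q0, b) = (q0, □, R) → □□[q0]□

After 2 steps, the tape (ignoring leading/trailing blanks) is: □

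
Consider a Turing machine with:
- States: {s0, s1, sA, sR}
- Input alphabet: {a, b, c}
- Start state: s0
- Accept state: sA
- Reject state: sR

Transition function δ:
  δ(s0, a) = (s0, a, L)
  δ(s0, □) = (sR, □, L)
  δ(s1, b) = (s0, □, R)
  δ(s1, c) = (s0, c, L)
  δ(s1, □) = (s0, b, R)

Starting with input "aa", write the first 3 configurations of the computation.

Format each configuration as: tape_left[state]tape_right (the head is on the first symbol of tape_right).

Transitions applied:
Step 1: δ(s0, a) = (s0, a, L)
Step 2: δ(s0, □) = (sR, □, L)

The first 3 configurations are:
[s0]aa ⊢ [s0]□aa ⊢ [sR]□□aa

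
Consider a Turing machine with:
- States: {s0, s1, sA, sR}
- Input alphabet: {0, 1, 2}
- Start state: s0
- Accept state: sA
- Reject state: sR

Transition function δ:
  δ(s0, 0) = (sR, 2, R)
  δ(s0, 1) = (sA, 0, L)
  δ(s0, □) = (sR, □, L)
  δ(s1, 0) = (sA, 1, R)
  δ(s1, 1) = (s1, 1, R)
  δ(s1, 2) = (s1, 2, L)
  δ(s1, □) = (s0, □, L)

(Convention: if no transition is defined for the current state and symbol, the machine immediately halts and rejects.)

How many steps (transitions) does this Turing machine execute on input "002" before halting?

Execution trace:
Initial: [s0]002
Step 1: δ(s0, 0) = (sR, 2, R) → 2[sR]02

The machine reaches the reject state sR and halts.

The machine executed 1 step before halting.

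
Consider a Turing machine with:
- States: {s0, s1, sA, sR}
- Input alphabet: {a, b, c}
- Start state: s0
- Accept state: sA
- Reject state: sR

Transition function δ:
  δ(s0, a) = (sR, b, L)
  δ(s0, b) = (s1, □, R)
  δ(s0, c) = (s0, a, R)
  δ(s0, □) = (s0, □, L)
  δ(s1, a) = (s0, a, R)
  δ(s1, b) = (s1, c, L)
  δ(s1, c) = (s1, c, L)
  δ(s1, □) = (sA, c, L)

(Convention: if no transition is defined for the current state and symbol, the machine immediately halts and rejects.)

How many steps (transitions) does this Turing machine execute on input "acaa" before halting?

Execution trace:
Initial: [s0]acaa
Step 1: δ(s0, a) = (sR, b, L) → [sR]□bcaa

The machine reaches the reject state sR and halts.

The machine executed 1 step before halting.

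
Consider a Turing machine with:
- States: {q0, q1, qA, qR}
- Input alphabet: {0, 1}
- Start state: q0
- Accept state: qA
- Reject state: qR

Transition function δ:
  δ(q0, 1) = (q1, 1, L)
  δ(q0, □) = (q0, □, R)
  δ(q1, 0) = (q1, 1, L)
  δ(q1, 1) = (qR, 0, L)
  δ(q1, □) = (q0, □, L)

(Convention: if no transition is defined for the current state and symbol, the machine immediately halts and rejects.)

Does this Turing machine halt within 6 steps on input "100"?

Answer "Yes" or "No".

Execution trace:
Initial: [q0]100
Step 1: δ(q0, 1) = (q1, 1, L) → [q1]□100
Step 2: δ(q1, □) = (q0, □, L) → [q0]□□100
Step 3: δ(q0, □) = (q0, □, R) → □[q0]□100
Step 4: δ(q0, □) = (q0, □, R) → □□[q0]100
Step 5: δ(q0, 1) = (q1, 1, L) → □[q1]□100
Step 6: δ(q1, □) = (q0, □, L) → [q0]□□100

The machine has not reached a halting state after 6 steps.
The machine did not halt within the 6-step bound.

Answer: No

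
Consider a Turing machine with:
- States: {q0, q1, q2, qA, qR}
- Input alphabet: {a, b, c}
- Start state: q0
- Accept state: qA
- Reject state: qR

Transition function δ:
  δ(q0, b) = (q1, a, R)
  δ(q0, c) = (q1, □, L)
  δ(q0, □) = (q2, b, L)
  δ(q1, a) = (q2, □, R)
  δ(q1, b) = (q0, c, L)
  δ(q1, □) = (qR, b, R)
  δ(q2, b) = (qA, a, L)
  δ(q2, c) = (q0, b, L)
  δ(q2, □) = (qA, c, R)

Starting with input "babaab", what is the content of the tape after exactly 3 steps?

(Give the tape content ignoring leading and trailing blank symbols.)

Execution trace:
Initial: [q0]babaab
Step 1: δ(q0, b) = (q1, a, R) → a[q1]abaab
Step 2: δ(q1, a) = (q2, □, R) → a□[q2]baab
Step 3: δ(q2, b) = (qA, a, L) → a[qA]□aaab

The machine reaches the accept state qA and halts.

After 3 steps, the tape (ignoring leading/trailing blanks) is: a□aaab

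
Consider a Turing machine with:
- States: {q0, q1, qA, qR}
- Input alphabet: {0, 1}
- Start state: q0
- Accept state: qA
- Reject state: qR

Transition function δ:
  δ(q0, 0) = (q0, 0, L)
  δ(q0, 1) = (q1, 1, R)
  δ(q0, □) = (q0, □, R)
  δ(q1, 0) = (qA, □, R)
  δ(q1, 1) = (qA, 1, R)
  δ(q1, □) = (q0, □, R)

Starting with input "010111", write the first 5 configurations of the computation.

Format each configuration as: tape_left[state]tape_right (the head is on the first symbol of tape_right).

Transitions applied:
Step 1: δ(q0, 0) = (q0, 0, L)
Step 2: δ(q0, □) = (q0, □, R)
Step 3: δ(q0, 0) = (q0, 0, L)
Step 4: δ(q0, □) = (q0, □, R)

The first 5 configurations are:
[q0]010111 ⊢ [q0]□010111 ⊢ □[q0]010111 ⊢ [q0]□010111 ⊢ □[q0]010111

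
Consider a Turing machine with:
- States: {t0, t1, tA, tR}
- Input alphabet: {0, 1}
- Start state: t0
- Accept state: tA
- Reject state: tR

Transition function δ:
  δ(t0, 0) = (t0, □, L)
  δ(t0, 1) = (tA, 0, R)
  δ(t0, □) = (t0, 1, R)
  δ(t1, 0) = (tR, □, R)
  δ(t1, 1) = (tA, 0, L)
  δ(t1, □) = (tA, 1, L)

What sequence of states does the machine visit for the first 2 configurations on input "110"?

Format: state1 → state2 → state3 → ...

Execution trace:
Initial: [t0]110
Step 1: δ(t0, 1) = (tA, 0, R) → 0[tA]10

The machine reaches the accept state tA and halts.

State sequence: t0 → tA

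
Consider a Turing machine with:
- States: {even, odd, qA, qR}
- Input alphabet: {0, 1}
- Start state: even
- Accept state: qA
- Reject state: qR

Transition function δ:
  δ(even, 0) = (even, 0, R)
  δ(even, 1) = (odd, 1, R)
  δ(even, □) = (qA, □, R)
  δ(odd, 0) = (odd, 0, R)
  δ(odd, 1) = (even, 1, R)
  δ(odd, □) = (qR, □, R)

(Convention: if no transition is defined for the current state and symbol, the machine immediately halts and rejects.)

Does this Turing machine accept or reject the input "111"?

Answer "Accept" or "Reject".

Execution trace:
Initial: [even]111
Step 1: δ(even, 1) = (odd, 1, R) → 1[odd]11
Step 2: δ(odd, 1) = (even, 1, R) → 11[even]1
Step 3: δ(even, 1) = (odd, 1, R) → 111[odd]□
Step 4: δ(odd, □) = (qR, □, R) → 111□[qR]□

The machine reaches the reject state qR and halts.

Answer: Reject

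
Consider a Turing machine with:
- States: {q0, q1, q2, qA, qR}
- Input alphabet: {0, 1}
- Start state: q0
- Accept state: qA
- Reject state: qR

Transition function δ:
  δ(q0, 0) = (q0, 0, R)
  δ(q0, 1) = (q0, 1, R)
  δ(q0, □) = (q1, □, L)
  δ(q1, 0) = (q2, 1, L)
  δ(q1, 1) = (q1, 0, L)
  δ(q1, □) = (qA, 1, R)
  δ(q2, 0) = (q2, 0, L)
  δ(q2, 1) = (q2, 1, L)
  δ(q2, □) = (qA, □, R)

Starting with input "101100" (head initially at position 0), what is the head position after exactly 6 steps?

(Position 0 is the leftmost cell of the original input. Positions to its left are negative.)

Execution trace (head position shown):
Step 0: [q0]101100  (head at position 0)
Step 1: move right → 1[q0]01100  (head at position 1)
Step 2: move right → 10[q0]1100  (head at position 2)
Step 3: move right → 101[q0]100  (head at position 3)
Step 4: move right → 1011[q0]00  (head at position 4)
Step 5: move right → 10110[q0]0  (head at position 5)
Step 6: move right → 101100[q0]□  (head at position 6)

After 6 steps, the head is at position 6.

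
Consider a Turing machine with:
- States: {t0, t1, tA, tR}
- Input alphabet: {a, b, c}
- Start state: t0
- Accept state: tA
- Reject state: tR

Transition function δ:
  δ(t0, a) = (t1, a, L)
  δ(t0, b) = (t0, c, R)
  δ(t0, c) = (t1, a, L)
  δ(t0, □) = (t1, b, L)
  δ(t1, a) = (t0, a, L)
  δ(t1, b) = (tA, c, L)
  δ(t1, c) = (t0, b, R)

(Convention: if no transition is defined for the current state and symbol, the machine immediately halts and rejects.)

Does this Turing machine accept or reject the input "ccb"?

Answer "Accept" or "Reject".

Execution trace:
Initial: [t0]ccb
Step 1: δ(t0, c) = (t1, a, L) → [t1]□acb

No transition is defined for δ(t1, □). By convention the machine halts and rejects.

Answer: Reject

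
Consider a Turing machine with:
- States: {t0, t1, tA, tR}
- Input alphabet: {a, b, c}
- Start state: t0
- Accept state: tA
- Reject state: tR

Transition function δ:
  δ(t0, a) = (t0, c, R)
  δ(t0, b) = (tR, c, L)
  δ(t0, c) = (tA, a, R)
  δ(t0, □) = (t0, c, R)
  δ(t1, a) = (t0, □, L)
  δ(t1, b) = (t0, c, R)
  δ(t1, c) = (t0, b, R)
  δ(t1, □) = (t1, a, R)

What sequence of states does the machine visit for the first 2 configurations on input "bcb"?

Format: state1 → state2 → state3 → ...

Execution trace:
Initial: [t0]bcb
Step 1: δ(t0, b) = (tR, c, L) → [tR]□ccb

The machine reaches the reject state tR and halts.

State sequence: t0 → tR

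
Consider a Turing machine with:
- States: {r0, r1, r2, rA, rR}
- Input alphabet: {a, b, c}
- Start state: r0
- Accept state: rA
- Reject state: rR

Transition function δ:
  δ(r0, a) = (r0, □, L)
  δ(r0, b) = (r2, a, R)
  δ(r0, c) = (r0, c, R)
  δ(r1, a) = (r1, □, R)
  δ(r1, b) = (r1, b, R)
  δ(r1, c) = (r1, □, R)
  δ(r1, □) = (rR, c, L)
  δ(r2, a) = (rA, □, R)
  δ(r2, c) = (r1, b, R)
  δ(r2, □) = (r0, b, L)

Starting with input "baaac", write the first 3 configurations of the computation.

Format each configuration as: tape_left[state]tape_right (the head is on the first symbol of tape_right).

Transitions applied:
Step 1: δ(r0, b) = (r2, a, R)
Step 2: δ(r2, a) = (rA, □, R)

The first 3 configurations are:
[r0]baaac ⊢ a[r2]aaac ⊢ a□[rA]aac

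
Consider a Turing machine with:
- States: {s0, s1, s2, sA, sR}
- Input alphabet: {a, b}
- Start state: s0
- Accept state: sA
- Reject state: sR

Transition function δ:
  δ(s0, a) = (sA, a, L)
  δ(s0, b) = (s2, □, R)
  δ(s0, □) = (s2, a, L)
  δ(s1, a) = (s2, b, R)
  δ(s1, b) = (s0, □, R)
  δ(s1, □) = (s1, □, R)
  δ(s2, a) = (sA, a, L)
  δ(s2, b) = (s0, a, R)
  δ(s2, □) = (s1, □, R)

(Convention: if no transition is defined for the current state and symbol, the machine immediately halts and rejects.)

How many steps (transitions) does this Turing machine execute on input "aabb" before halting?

Execution trace:
Initial: [s0]aabb
Step 1: δ(s0, a) = (sA, a, L) → [sA]□aabb

The machine reaches the accept state sA and halts.

The machine executed 1 step before halting.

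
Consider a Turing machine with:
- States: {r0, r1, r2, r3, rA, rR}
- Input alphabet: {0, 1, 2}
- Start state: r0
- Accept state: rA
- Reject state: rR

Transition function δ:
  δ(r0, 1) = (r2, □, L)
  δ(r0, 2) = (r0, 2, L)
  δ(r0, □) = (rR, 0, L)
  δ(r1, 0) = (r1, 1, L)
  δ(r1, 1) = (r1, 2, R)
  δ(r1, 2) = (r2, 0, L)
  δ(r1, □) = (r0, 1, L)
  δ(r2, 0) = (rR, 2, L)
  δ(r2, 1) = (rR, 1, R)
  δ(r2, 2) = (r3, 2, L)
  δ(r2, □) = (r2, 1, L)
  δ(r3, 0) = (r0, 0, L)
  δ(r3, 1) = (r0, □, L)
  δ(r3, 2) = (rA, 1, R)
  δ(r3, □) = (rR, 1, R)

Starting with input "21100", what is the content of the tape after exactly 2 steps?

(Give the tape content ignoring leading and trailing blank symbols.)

Execution trace:
Initial: [r0]21100
Step 1: δ(r0, 2) = (r0, 2, L) → [r0]□21100
Step 2: δ(r0, □) = (rR, 0, L) → [rR]□021100

The machine reaches the reject state rR and halts.

After 2 steps, the tape (ignoring leading/trailing blanks) is: 021100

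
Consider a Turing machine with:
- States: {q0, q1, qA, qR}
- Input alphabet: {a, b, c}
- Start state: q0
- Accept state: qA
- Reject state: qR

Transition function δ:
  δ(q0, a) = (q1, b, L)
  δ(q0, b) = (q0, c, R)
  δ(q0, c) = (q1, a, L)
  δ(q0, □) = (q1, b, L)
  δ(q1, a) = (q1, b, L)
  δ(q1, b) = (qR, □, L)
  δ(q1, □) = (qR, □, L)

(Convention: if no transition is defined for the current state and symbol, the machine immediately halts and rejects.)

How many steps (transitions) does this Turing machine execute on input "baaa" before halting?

Execution trace:
Initial: [q0]baaa
Step 1: δ(q0, b) = (q0, c, R) → c[q0]aaa
Step 2: δ(q0, a) = (q1, b, L) → [q1]cbaa

No transition is defined for δ(q1, c). By convention the machine halts and rejects.

The machine executed 2 steps before halting.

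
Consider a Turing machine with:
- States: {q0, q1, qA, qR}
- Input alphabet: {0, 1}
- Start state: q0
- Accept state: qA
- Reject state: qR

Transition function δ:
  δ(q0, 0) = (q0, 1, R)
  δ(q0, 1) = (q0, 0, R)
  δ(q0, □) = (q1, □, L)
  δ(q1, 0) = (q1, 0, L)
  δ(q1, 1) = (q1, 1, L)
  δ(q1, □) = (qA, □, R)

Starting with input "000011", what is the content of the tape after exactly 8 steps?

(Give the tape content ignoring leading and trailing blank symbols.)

Execution trace:
Initial: [q0]000011
Step 1: δ(q0, 0) = (q0, 1, R) → 1[q0]00011
Step 2: δ(q0, 0) = (q0, 1, R) → 11[q0]0011
Step 3: δ(q0, 0) = (q0, 1, R) → 111[q0]011
Step 4: δ(q0, 0) = (q0, 1, R) → 1111[q0]11
Step 5: δ(q0, 1) = (q0, 0, R) → 11110[q0]1
Step 6: δ(q0, 1) = (q0, 0, R) → 111100[q0]□
Step 7: δ(q0, □) = (q1, □, L) → 11110[q1]0□
Step 8: δ(q1, 0) = (q1, 0, L) → 1111[q1]00□

After 8 steps, the tape (ignoring leading/trailing blanks) is: 111100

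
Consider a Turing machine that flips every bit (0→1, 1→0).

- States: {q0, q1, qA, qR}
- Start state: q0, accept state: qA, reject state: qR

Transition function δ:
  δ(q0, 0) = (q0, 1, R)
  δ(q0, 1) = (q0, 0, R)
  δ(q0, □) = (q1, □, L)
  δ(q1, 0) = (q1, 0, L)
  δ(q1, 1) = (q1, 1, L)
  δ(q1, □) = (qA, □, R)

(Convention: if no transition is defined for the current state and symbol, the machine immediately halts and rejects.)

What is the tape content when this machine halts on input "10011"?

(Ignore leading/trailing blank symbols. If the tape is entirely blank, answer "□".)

Execution trace:
Initial: [q0]10011
Step 1: δ(q0, 1) = (q0, 0, R) → 0[q0]0011
Step 2: δ(q0, 0) = (q0, 1, R) → 01[q0]011
Step 3: δ(q0, 0) = (q0, 1, R) → 011[q0]11
Step 4: δ(q0, 1) = (q0, 0, R) → 0110[q0]1
Step 5: δ(q0, 1) = (q0, 0, R) → 01100[q0]□
Step 6: δ(q0, □) = (q1, □, L) → 0110[q1]0□
Step 7: δ(q1, 0) = (q1, 0, L) → 011[q1]00□
Step 8: δ(q1, 0) = (q1, 0, L) → 01[q1]100□
Step 9: δ(q1, 1) = (q1, 1, L) → 0[q1]1100□
Step 10: δ(q1, 1) = (q1, 1, L) → [q1]01100□
Step 11: δ(q1, 0) = (q1, 0, L) → [q1]□01100□
Step 12: δ(q1, □) = (qA, □, R) → □[qA]01100□

The machine reaches the accept state qA and halts.

Final tape (ignoring leading/trailing blanks): 01100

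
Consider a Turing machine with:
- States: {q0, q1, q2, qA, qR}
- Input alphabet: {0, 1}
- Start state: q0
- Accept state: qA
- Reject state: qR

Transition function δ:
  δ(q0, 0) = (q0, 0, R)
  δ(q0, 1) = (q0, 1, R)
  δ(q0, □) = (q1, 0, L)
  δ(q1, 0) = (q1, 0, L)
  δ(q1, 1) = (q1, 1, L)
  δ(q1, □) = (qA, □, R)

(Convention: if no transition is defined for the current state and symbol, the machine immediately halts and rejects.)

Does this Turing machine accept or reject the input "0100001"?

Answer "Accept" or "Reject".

Execution trace:
Initial: [q0]0100001
Step 1: δ(q0, 0) = (q0, 0, R) → 0[q0]100001
Step 2: δ(q0, 1) = (q0, 1, R) → 01[q0]00001
Step 3: δ(q0, 0) = (q0, 0, R) → 010[q0]0001
Step 4: δ(q0, 0) = (q0, 0, R) → 0100[q0]001
Step 5: δ(q0, 0) = (q0, 0, R) → 01000[q0]01
Step 6: δ(q0, 0) = (q0, 0, R) → 010000[q0]1
Step 7: δ(q0, 1) = (q0, 1, R) → 0100001[q0]□
Step 8: δ(q0, □) = (q1, 0, L) → 010000[q1]10
Step 9: δ(q1, 1) = (q1, 1, L) → 01000[q1]010
Step 10: δ(q1, 0) = (q1, 0, L) → 0100[q1]0010
Step 11: δ(q1, 0) = (q1, 0, L) → 010[q1]00010
Step 12: δ(q1, 0) = (q1, 0, L) → 01[q1]000010
Step 13: δ(q1, 0) = (q1, 0, L) → 0[q1]1000010
Step 14: δ(q1, 1) = (q1, 1, L) → [q1]01000010
Step 15: δ(q1, 0) = (q1, 0, L) → [q1]□01000010
Step 16: δ(q1, □) = (qA, □, R) → □[qA]01000010

The machine reaches the accept state qA and halts.

Answer: Accept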